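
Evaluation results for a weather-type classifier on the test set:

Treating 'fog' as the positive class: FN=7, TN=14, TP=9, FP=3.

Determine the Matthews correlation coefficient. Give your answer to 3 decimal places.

MCC = (TP·TN − FP·FN) / √((TP+FP)(TP+FN)(TN+FP)(TN+FN))
Numerator = 9·14 − 3·7 = 105
Denominator = √(12·16·17·21) = √68544 = 261.8091
MCC = 105 / 261.8091 = 0.401

0.401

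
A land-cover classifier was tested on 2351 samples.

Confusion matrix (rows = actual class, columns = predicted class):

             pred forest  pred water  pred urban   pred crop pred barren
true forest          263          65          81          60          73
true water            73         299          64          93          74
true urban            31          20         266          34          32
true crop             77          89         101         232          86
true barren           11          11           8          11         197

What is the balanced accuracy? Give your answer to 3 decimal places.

Balanced accuracy = mean of per-class recall.
  forest: recall = 263/542 = 0.4852
  water: recall = 299/603 = 0.4959
  urban: recall = 266/383 = 0.6945
  crop: recall = 232/585 = 0.3966
  barren: recall = 197/238 = 0.8277
Mean = (0.4852 + 0.4959 + 0.6945 + 0.3966 + 0.8277) / 5 = 0.580

0.580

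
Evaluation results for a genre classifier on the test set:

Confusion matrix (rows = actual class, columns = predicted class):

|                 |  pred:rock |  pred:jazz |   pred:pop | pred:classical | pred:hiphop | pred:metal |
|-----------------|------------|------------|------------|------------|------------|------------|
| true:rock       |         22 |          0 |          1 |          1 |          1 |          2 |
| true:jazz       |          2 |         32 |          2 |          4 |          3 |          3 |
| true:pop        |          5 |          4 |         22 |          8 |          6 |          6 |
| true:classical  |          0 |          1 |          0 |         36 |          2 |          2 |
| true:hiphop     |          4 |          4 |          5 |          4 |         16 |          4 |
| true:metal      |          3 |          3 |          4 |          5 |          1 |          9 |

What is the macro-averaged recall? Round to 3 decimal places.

Per-class recall (TP/(TP+FN)):
  rock: TP=22, FN=0+1+1+1+2=5 → 22/27 = 0.8148
  jazz: TP=32, FN=2+2+4+3+3=14 → 32/46 = 0.6957
  pop: TP=22, FN=5+4+8+6+6=29 → 22/51 = 0.4314
  classical: TP=36, FN=0+1+0+2+2=5 → 36/41 = 0.8780
  hiphop: TP=16, FN=4+4+5+4+4=21 → 16/37 = 0.4324
  metal: TP=9, FN=3+3+4+5+1=16 → 9/25 = 0.3600
Macro-recall = mean = (0.8148 + 0.6957 + 0.4314 + 0.8780 + 0.4324 + 0.3600) / 6 = 0.602

0.602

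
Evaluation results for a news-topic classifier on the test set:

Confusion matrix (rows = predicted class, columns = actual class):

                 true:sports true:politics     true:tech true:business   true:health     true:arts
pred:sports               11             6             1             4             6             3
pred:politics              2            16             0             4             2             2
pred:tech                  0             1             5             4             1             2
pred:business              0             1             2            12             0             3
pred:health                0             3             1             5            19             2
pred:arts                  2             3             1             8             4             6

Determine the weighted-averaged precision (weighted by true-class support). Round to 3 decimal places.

Per-class precision (TP/(TP+FP)):
  sports: TP=11, FP=6+1+4+6+3=20 → 11/31 = 0.3548
  politics: TP=16, FP=2+0+4+2+2=10 → 16/26 = 0.6154
  tech: TP=5, FP=0+1+4+1+2=8 → 5/13 = 0.3846
  business: TP=12, FP=0+1+2+0+3=6 → 12/18 = 0.6667
  health: TP=19, FP=0+3+1+5+2=11 → 19/30 = 0.6333
  arts: TP=6, FP=2+3+1+8+4=18 → 6/24 = 0.2500
Weighted-precision = Σ (supportᵢ/N)·precisionᵢ with N=142: (15/142)·0.3548 + (30/142)·0.6154 + (10/142)·0.3846 + (37/142)·0.6667 + (32/142)·0.6333 + (18/142)·0.2500 = 0.543

0.543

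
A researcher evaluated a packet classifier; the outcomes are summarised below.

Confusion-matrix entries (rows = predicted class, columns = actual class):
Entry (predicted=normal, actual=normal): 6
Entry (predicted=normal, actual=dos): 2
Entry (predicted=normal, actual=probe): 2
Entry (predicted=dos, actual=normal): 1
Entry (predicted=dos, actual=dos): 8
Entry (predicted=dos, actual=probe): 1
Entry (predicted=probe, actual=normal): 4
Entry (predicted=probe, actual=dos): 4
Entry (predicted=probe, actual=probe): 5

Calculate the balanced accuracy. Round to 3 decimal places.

Balanced accuracy = mean of per-class recall.
  normal: recall = 6/11 = 0.5455
  dos: recall = 8/14 = 0.5714
  probe: recall = 5/8 = 0.6250
Mean = (0.5455 + 0.5714 + 0.6250) / 3 = 0.581

0.581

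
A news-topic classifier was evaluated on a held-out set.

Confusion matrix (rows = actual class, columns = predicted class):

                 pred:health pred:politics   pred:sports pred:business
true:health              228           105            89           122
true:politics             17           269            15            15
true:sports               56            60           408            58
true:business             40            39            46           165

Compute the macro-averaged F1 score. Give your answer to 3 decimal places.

Per-class F1 score (2·TP/(2·TP+FP+FN)):
  health: TP=228, FP=17+56+40=113, FN=105+89+122=316 → 456/885 = 0.5153
  politics: TP=269, FP=105+60+39=204, FN=17+15+15=47 → 538/789 = 0.6819
  sports: TP=408, FP=89+15+46=150, FN=56+60+58=174 → 816/1140 = 0.7158
  business: TP=165, FP=122+15+58=195, FN=40+39+46=125 → 330/650 = 0.5077
Macro-F1 score = mean = (0.5153 + 0.6819 + 0.7158 + 0.5077) / 4 = 0.605

0.605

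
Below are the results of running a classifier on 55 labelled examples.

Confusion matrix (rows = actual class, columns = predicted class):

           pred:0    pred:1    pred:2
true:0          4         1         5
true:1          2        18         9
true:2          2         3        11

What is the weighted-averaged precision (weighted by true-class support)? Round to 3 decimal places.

Per-class precision (TP/(TP+FP)):
  0: TP=4, FP=2+2=4 → 4/8 = 0.5000
  1: TP=18, FP=1+3=4 → 18/22 = 0.8182
  2: TP=11, FP=5+9=14 → 11/25 = 0.4400
Weighted-precision = Σ (supportᵢ/N)·precisionᵢ with N=55: (10/55)·0.5000 + (29/55)·0.8182 + (16/55)·0.4400 = 0.650

0.650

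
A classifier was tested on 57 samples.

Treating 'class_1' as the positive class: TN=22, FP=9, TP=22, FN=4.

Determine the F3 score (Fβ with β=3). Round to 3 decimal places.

Fβ = (1+β²)·TP / ((1+β²)·TP + β²·FN + FP), with β²=9
= 10·22 / (10·22 + 9·4 + 9) = 0.830

0.830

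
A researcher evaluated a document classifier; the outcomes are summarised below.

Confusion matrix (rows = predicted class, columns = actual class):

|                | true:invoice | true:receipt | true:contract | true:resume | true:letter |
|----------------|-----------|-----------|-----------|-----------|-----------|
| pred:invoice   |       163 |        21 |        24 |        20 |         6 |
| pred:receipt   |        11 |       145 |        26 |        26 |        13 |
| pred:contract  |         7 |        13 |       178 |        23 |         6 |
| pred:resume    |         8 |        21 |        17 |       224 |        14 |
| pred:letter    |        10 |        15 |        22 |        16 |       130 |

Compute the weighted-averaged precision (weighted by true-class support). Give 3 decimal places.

Per-class precision (TP/(TP+FP)):
  invoice: TP=163, FP=21+24+20+6=71 → 163/234 = 0.6966
  receipt: TP=145, FP=11+26+26+13=76 → 145/221 = 0.6561
  contract: TP=178, FP=7+13+23+6=49 → 178/227 = 0.7841
  resume: TP=224, FP=8+21+17+14=60 → 224/284 = 0.7887
  letter: TP=130, FP=10+15+22+16=63 → 130/193 = 0.6736
Weighted-precision = Σ (supportᵢ/N)·precisionᵢ with N=1159: (199/1159)·0.6966 + (215/1159)·0.6561 + (267/1159)·0.7841 + (309/1159)·0.7887 + (169/1159)·0.6736 = 0.730

0.730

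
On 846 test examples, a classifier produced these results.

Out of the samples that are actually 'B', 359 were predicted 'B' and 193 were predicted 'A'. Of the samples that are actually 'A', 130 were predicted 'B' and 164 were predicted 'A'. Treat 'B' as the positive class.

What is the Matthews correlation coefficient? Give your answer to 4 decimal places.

0.2007

MCC = (TP·TN − FP·FN) / √((TP+FP)(TP+FN)(TN+FP)(TN+FN))
Numerator = 359·164 − 130·193 = 33786
Denominator = √(489·552·294·357) = √28331103024 = 168318.4572
MCC = 33786 / 168318.4572 = 0.2007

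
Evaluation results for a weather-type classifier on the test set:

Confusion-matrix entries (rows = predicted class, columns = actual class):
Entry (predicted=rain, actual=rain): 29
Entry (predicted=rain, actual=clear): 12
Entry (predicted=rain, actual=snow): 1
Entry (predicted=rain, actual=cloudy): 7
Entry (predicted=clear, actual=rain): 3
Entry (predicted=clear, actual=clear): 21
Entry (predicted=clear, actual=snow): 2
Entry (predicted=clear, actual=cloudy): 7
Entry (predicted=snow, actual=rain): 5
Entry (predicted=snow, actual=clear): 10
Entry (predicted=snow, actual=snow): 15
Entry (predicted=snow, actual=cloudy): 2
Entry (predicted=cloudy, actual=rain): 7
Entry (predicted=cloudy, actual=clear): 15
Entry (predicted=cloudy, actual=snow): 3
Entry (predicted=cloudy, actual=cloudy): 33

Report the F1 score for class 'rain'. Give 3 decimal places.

0.624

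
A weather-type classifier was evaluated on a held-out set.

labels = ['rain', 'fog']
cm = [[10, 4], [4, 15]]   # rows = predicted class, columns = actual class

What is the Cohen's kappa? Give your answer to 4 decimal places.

0.5038

Observed agreement pₒ = trace/N = 25/33 = 0.75758
Expected agreement pₑ = Σ (rowᵢ·colᵢ)/N² = (14·14 + 19·19)/33² = 0.51148
κ = (pₒ − pₑ)/(1 − pₑ) = (0.75758 − 0.51148)/(1 − 0.51148) = 0.5038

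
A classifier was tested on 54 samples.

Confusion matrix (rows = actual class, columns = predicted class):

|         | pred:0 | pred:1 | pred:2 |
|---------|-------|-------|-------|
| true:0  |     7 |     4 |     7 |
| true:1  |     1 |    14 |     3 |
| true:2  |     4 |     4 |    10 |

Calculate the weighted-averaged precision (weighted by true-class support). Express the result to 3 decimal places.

Per-class precision (TP/(TP+FP)):
  0: TP=7, FP=1+4=5 → 7/12 = 0.5833
  1: TP=14, FP=4+4=8 → 14/22 = 0.6364
  2: TP=10, FP=7+3=10 → 10/20 = 0.5000
Weighted-precision = Σ (supportᵢ/N)·precisionᵢ with N=54: (18/54)·0.5833 + (18/54)·0.6364 + (18/54)·0.5000 = 0.573

0.573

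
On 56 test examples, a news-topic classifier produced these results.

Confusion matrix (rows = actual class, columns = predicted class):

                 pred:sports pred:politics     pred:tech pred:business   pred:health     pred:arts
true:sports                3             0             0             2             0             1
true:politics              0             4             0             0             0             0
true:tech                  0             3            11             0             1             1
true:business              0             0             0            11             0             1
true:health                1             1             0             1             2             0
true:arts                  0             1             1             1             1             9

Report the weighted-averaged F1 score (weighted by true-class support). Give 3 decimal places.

Per-class F1 score (2·TP/(2·TP+FP+FN)):
  sports: TP=3, FP=0+0+0+1+0=1, FN=0+0+2+0+1=3 → 6/10 = 0.6000
  politics: TP=4, FP=0+3+0+1+1=5, FN=0+0+0+0+0=0 → 8/13 = 0.6154
  tech: TP=11, FP=0+0+0+0+1=1, FN=0+3+0+1+1=5 → 22/28 = 0.7857
  business: TP=11, FP=2+0+0+1+1=4, FN=0+0+0+0+1=1 → 22/27 = 0.8148
  health: TP=2, FP=0+0+1+0+1=2, FN=1+1+0+1+0=3 → 4/9 = 0.4444
  arts: TP=9, FP=1+0+1+1+0=3, FN=0+1+1+1+1=4 → 18/25 = 0.7200
Weighted-F1 score = Σ (supportᵢ/N)·F1 scoreᵢ with N=56: (6/56)·0.6000 + (4/56)·0.6154 + (16/56)·0.7857 + (12/56)·0.8148 + (5/56)·0.4444 + (13/56)·0.7200 = 0.714

0.714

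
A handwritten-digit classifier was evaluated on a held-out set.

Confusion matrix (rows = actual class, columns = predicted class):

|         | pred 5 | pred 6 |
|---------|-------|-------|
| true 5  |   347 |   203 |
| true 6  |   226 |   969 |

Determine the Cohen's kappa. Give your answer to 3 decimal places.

Observed agreement pₒ = trace/N = 1316/1745 = 0.7542
Expected agreement pₑ = Σ (rowᵢ·colᵢ)/N² = (550·573 + 1195·1172)/1745² = 0.5634
κ = (pₒ − pₑ)/(1 − pₑ) = (0.7542 − 0.5634)/(1 − 0.5634) = 0.437

0.437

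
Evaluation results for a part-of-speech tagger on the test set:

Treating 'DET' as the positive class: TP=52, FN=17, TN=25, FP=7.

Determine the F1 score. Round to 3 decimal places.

0.813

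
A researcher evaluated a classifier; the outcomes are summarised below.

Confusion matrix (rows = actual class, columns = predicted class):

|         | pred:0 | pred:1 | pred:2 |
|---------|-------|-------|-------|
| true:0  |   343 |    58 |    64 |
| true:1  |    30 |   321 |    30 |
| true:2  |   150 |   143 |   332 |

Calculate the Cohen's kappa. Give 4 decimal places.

0.5199

Observed agreement pₒ = trace/N = 996/1471 = 0.67709
Expected agreement pₑ = Σ (rowᵢ·colᵢ)/N² = (465·523 + 381·522 + 625·426)/1471² = 0.32735
κ = (pₒ − pₑ)/(1 − pₑ) = (0.67709 − 0.32735)/(1 − 0.32735) = 0.5199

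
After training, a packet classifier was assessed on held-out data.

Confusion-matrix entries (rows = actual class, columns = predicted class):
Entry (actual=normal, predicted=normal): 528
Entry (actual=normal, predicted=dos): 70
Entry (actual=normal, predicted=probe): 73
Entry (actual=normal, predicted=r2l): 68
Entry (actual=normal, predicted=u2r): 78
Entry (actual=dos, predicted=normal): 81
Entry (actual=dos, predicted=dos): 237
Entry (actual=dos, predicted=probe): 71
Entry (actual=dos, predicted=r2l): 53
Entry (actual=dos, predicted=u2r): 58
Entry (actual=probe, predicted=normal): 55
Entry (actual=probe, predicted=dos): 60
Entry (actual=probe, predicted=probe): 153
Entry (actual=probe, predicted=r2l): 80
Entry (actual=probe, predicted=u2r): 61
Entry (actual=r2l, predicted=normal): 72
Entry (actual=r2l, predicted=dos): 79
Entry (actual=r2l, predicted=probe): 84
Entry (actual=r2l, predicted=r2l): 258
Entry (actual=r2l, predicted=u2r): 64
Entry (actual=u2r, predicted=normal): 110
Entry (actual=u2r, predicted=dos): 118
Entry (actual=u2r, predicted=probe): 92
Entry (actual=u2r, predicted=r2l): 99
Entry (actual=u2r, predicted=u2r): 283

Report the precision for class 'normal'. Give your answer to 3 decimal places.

precision = TP/(TP+FP).
normal: TP=528, FP=81+55+72+110=318 → 528/846 = 0.6241

0.624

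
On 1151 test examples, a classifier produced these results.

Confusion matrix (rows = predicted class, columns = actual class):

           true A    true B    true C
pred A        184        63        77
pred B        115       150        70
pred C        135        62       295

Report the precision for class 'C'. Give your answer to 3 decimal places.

Take TP from the diagonal, FP from the rest of the 'C' prediction marginal, FN from the rest of the 'C' actual marginal.
precision = TP/(TP+FP).
C: TP=295, FP=135+62=197 → 295/492 = 0.5996

0.600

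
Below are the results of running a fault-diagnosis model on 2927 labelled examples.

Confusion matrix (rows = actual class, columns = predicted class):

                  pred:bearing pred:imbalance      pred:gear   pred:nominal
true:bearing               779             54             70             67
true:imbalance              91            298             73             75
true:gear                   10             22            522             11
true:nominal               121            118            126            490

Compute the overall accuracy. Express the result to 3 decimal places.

Accuracy = trace / total = (779+298+522+490=2089) / 2927 = 2089/2927 = 0.714

0.714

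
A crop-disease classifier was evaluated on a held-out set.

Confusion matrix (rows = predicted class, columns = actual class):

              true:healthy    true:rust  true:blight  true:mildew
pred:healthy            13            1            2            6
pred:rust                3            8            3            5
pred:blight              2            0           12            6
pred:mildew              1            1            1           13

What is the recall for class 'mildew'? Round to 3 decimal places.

Treat 'mildew' as positive and all other classes as negative.
recall = TP/(TP+FN).
mildew: TP=13, FN=6+5+6=17 → 13/30 = 0.4333

0.433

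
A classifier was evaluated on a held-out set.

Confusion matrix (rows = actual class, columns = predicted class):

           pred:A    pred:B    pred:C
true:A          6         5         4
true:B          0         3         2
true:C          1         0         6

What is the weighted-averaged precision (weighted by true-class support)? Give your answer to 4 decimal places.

0.6753

Per-class precision (TP/(TP+FP)):
  A: TP=6, FP=0+1=1 → 6/7 = 0.85714
  B: TP=3, FP=5+0=5 → 3/8 = 0.37500
  C: TP=6, FP=4+2=6 → 6/12 = 0.50000
Weighted-precision = Σ (supportᵢ/N)·precisionᵢ with N=27: (15/27)·0.85714 + (5/27)·0.37500 + (7/27)·0.50000 = 0.6753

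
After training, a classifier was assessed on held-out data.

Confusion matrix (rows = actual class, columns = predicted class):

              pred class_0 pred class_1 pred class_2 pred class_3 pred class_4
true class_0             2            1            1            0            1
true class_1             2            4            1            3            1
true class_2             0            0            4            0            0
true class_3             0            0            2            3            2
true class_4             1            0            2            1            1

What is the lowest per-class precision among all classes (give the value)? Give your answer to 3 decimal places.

0.200

Per-class precision (TP/(TP+FP)):
  class_0: TP=2, FP=2+0+0+1=3 → 2/5 = 0.4000
  class_1: TP=4, FP=1+0+0+0=1 → 4/5 = 0.8000
  class_2: TP=4, FP=1+1+2+2=6 → 4/10 = 0.4000
  class_3: TP=3, FP=0+3+0+1=4 → 3/7 = 0.4286
  class_4: TP=1, FP=1+1+0+2=4 → 1/5 = 0.2000
Lowest is class 'class_4' with precision = 0.200.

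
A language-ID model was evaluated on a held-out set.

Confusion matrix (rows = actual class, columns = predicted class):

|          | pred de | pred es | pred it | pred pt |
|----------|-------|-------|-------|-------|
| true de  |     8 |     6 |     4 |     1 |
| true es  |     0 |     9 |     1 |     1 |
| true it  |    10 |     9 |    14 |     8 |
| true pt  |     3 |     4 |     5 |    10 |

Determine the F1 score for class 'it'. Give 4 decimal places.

Take TP from the diagonal, FP from the rest of the 'it' prediction marginal, FN from the rest of the 'it' actual marginal.
F1 score = 2·TP/(2·TP+FP+FN).
it: TP=14, FP=4+1+5=10, FN=10+9+8=27 → 28/65 = 0.43077

0.4308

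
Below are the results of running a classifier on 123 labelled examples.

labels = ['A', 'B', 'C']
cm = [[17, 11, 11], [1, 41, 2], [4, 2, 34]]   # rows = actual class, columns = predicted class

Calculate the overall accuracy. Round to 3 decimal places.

0.748

Accuracy = trace / total = (17+41+34=92) / 123 = 92/123 = 0.748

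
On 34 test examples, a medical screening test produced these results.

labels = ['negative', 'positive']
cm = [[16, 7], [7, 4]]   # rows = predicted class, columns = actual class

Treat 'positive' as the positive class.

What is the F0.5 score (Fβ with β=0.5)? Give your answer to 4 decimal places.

Fβ = (1+β²)·TP / ((1+β²)·TP + β²·FN + FP), with β²=1/4
= 1.25·4 / (1.25·4 + 0.25·7 + 7) = 0.3636

0.3636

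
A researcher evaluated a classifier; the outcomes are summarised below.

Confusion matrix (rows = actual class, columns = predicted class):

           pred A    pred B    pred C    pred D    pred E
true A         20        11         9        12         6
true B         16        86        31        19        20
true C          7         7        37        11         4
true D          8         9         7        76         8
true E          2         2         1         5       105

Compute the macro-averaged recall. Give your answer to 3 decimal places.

0.604

Per-class recall (TP/(TP+FN)):
  A: TP=20, FN=11+9+12+6=38 → 20/58 = 0.3448
  B: TP=86, FN=16+31+19+20=86 → 86/172 = 0.5000
  C: TP=37, FN=7+7+11+4=29 → 37/66 = 0.5606
  D: TP=76, FN=8+9+7+8=32 → 76/108 = 0.7037
  E: TP=105, FN=2+2+1+5=10 → 105/115 = 0.9130
Macro-recall = mean = (0.3448 + 0.5000 + 0.5606 + 0.7037 + 0.9130) / 5 = 0.604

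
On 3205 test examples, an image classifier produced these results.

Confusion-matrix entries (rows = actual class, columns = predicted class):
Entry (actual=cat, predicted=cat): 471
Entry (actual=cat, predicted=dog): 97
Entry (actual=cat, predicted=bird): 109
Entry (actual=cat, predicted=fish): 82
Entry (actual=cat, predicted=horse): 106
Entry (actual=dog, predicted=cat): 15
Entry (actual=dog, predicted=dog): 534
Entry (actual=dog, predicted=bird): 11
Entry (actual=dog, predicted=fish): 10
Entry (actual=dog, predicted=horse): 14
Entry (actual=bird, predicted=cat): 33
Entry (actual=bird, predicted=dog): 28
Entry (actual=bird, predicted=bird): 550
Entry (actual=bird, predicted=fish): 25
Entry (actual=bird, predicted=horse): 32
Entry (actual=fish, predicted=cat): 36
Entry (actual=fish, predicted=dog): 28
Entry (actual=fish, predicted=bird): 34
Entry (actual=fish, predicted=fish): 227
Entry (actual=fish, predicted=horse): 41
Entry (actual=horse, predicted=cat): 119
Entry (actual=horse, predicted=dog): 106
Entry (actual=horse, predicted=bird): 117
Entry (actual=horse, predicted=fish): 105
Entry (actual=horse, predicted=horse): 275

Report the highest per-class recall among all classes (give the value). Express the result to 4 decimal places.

Per-class recall (TP/(TP+FN)):
  cat: TP=471, FN=97+109+82+106=394 → 471/865 = 0.54451
  dog: TP=534, FN=15+11+10+14=50 → 534/584 = 0.91438
  bird: TP=550, FN=33+28+25+32=118 → 550/668 = 0.82335
  fish: TP=227, FN=36+28+34+41=139 → 227/366 = 0.62022
  horse: TP=275, FN=119+106+117+105=447 → 275/722 = 0.38089
Highest is class 'dog' with recall = 0.9144.

0.9144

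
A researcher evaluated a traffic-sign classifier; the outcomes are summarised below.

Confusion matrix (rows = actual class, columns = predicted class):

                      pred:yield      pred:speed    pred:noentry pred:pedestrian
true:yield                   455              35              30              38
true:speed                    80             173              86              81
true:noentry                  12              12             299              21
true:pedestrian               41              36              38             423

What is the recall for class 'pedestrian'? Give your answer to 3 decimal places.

Treat 'pedestrian' as positive and all other classes as negative.
recall = TP/(TP+FN).
pedestrian: TP=423, FN=41+36+38=115 → 423/538 = 0.7862

0.786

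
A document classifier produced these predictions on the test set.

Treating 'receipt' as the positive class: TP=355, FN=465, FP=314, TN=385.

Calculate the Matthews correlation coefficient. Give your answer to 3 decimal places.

MCC = (TP·TN − FP·FN) / √((TP+FP)(TP+FN)(TN+FP)(TN+FN))
Numerator = 355·385 − 314·465 = -9335
Denominator = √(669·820·699·850) = √325938807000 = 570910.5070
MCC = -9335 / 570910.5070 = -0.016

-0.016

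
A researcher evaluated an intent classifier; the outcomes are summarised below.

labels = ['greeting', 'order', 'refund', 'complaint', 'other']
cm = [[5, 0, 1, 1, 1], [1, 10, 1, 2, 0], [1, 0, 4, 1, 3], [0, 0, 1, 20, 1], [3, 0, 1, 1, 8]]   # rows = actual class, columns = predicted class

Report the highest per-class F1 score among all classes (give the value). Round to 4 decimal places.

0.8511

Per-class F1 score (2·TP/(2·TP+FP+FN)):
  greeting: TP=5, FP=1+1+0+3=5, FN=0+1+1+1=3 → 10/18 = 0.55556
  order: TP=10, FP=0+0+0+0=0, FN=1+1+2+0=4 → 20/24 = 0.83333
  refund: TP=4, FP=1+1+1+1=4, FN=1+0+1+3=5 → 8/17 = 0.47059
  complaint: TP=20, FP=1+2+1+1=5, FN=0+0+1+1=2 → 40/47 = 0.85106
  other: TP=8, FP=1+0+3+1=5, FN=3+0+1+1=5 → 16/26 = 0.61538
Highest is class 'complaint' with F1 score = 0.8511.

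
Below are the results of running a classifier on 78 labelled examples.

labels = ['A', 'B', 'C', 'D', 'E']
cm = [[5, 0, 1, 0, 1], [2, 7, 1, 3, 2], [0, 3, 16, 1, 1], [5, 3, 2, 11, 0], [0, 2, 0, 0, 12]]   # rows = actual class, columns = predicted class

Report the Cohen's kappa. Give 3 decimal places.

Observed agreement pₒ = trace/N = 51/78 = 0.6538
Expected agreement pₑ = Σ (rowᵢ·colᵢ)/N² = (7·12 + 15·15 + 21·20 + 21·15 + 14·16)/78² = 0.2084
κ = (pₒ − pₑ)/(1 − pₑ) = (0.6538 − 0.2084)/(1 − 0.2084) = 0.563

0.563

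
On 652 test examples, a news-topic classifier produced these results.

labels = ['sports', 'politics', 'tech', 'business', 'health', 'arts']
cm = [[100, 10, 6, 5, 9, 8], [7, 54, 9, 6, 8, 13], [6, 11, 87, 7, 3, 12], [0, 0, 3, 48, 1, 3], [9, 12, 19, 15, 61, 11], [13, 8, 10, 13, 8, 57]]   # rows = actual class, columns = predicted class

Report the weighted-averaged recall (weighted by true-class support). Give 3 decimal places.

0.624

Per-class recall (TP/(TP+FN)):
  sports: TP=100, FN=10+6+5+9+8=38 → 100/138 = 0.7246
  politics: TP=54, FN=7+9+6+8+13=43 → 54/97 = 0.5567
  tech: TP=87, FN=6+11+7+3+12=39 → 87/126 = 0.6905
  business: TP=48, FN=0+0+3+1+3=7 → 48/55 = 0.8727
  health: TP=61, FN=9+12+19+15+11=66 → 61/127 = 0.4803
  arts: TP=57, FN=13+8+10+13+8=52 → 57/109 = 0.5229
Weighted-recall = Σ (supportᵢ/N)·recallᵢ with N=652: (138/652)·0.7246 + (97/652)·0.5567 + (126/652)·0.6905 + (55/652)·0.8727 + (127/652)·0.4803 + (109/652)·0.5229 = 0.624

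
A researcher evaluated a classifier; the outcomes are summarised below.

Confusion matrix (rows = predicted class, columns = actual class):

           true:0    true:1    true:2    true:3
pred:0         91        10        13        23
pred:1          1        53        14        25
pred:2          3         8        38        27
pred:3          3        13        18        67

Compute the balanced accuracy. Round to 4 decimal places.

Balanced accuracy = mean of per-class recall.
  0: recall = 91/98 = 0.92857
  1: recall = 53/84 = 0.63095
  2: recall = 38/83 = 0.45783
  3: recall = 67/142 = 0.47183
Mean = (0.92857 + 0.63095 + 0.45783 + 0.47183) / 4 = 0.6223

0.6223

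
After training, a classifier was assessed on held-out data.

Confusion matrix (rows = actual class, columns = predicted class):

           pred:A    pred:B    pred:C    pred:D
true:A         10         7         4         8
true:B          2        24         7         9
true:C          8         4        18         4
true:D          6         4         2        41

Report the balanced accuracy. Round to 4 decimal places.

0.5548

Balanced accuracy = mean of per-class recall.
  A: recall = 10/29 = 0.34483
  B: recall = 24/42 = 0.57143
  C: recall = 18/34 = 0.52941
  D: recall = 41/53 = 0.77358
Mean = (0.34483 + 0.57143 + 0.52941 + 0.77358) / 4 = 0.5548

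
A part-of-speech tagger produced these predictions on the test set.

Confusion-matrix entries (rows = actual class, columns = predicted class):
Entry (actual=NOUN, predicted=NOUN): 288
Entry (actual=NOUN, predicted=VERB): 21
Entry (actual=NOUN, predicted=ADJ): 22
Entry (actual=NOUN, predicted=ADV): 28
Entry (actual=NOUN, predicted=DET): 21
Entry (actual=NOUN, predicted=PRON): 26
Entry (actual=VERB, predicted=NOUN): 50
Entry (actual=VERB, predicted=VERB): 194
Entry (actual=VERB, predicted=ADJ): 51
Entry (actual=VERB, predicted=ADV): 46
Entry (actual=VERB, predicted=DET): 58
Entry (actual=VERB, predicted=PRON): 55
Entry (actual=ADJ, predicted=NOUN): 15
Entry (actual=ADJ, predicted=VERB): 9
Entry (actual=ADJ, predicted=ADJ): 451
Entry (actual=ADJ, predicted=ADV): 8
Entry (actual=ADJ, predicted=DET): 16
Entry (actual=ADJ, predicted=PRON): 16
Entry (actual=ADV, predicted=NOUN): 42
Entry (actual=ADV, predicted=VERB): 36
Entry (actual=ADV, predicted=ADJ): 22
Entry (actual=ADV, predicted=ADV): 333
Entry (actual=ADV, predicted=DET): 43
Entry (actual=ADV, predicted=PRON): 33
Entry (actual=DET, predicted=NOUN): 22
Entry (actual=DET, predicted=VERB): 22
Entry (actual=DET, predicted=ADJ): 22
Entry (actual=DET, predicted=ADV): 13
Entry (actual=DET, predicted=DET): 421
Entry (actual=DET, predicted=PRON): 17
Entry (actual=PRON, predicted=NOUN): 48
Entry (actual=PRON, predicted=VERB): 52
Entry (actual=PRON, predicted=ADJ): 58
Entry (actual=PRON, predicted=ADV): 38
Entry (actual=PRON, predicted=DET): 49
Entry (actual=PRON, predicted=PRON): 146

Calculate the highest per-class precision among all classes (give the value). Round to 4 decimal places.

0.7204

Per-class precision (TP/(TP+FP)):
  NOUN: TP=288, FP=50+15+42+22+48=177 → 288/465 = 0.61935
  VERB: TP=194, FP=21+9+36+22+52=140 → 194/334 = 0.58084
  ADJ: TP=451, FP=22+51+22+22+58=175 → 451/626 = 0.72045
  ADV: TP=333, FP=28+46+8+13+38=133 → 333/466 = 0.71459
  DET: TP=421, FP=21+58+16+43+49=187 → 421/608 = 0.69243
  PRON: TP=146, FP=26+55+16+33+17=147 → 146/293 = 0.49829
Highest is class 'ADJ' with precision = 0.7204.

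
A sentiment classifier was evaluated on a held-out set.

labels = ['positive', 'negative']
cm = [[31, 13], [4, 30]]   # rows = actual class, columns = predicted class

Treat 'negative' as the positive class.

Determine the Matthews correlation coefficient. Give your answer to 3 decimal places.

MCC = (TP·TN − FP·FN) / √((TP+FP)(TP+FN)(TN+FP)(TN+FN))
Numerator = 30·31 − 13·4 = 878
Denominator = √(43·34·44·35) = √2251480 = 1500.4933
MCC = 878 / 1500.4933 = 0.585

0.585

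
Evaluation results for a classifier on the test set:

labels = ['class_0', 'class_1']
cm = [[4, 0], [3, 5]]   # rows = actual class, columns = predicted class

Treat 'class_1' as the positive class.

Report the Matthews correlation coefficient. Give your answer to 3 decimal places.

0.598

MCC = (TP·TN − FP·FN) / √((TP+FP)(TP+FN)(TN+FP)(TN+FN))
Numerator = 5·4 − 0·3 = 20
Denominator = √(5·8·4·7) = √1120 = 33.4664
MCC = 20 / 33.4664 = 0.598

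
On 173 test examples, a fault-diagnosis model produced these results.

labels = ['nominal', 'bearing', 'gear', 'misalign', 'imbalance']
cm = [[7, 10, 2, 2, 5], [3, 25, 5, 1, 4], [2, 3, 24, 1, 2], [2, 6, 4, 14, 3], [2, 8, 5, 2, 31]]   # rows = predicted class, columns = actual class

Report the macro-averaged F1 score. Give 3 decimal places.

Per-class F1 score (2·TP/(2·TP+FP+FN)):
  nominal: TP=7, FP=10+2+2+5=19, FN=3+2+2+2=9 → 14/42 = 0.3333
  bearing: TP=25, FP=3+5+1+4=13, FN=10+3+6+8=27 → 50/90 = 0.5556
  gear: TP=24, FP=2+3+1+2=8, FN=2+5+4+5=16 → 48/72 = 0.6667
  misalign: TP=14, FP=2+6+4+3=15, FN=2+1+1+2=6 → 28/49 = 0.5714
  imbalance: TP=31, FP=2+8+5+2=17, FN=5+4+2+3=14 → 62/93 = 0.6667
Macro-F1 score = mean = (0.3333 + 0.5556 + 0.6667 + 0.5714 + 0.6667) / 5 = 0.559

0.559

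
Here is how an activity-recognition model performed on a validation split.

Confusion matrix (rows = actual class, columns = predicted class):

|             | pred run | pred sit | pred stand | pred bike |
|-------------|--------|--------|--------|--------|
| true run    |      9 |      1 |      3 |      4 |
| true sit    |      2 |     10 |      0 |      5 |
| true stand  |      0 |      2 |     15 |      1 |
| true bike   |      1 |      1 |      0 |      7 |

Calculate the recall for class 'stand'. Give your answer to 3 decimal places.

Take TP from the diagonal, FP from the rest of the 'stand' prediction marginal, FN from the rest of the 'stand' actual marginal.
recall = TP/(TP+FN).
stand: TP=15, FN=0+2+1=3 → 15/18 = 0.8333

0.833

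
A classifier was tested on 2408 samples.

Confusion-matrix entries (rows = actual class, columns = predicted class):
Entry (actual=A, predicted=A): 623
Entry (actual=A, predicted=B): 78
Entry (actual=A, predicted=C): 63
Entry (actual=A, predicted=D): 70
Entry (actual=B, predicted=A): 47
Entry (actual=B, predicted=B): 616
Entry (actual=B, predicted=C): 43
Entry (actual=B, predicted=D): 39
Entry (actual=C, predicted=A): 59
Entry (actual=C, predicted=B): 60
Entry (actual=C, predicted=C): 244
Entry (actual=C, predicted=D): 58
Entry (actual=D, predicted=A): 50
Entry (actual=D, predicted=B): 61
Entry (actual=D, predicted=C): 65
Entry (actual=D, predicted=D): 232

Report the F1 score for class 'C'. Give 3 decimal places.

Treat 'C' as positive and all other classes as negative.
F1 score = 2·TP/(2·TP+FP+FN).
C: TP=244, FP=63+43+65=171, FN=59+60+58=177 → 488/836 = 0.5837

0.584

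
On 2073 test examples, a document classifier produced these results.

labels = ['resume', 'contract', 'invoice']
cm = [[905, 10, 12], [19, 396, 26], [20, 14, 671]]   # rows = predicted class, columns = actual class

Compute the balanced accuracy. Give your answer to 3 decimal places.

Balanced accuracy = mean of per-class recall.
  resume: recall = 905/944 = 0.9587
  contract: recall = 396/420 = 0.9429
  invoice: recall = 671/709 = 0.9464
Mean = (0.9587 + 0.9429 + 0.9464) / 3 = 0.949

0.949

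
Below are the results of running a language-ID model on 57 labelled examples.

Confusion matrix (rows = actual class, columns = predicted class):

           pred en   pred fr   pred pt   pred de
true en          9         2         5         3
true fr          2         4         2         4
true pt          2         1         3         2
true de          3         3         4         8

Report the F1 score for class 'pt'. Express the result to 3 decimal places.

0.273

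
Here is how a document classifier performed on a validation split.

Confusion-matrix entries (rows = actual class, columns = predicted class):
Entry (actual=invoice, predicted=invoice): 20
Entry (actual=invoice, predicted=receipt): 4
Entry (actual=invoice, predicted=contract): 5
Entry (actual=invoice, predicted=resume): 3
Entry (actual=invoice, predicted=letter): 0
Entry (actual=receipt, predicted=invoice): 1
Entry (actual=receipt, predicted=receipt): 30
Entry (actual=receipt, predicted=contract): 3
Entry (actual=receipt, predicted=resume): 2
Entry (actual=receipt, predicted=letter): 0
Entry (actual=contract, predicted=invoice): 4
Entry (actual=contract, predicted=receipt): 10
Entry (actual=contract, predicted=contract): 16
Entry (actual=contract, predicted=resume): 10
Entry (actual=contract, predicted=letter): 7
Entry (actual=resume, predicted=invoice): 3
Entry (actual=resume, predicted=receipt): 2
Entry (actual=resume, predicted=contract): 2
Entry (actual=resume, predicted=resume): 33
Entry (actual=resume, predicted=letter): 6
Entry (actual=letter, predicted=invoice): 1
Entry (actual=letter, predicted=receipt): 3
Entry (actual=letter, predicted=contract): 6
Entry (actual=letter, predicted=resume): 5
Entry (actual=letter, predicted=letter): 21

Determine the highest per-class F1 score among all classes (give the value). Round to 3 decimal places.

0.706

Per-class F1 score (2·TP/(2·TP+FP+FN)):
  invoice: TP=20, FP=1+4+3+1=9, FN=4+5+3+0=12 → 40/61 = 0.6557
  receipt: TP=30, FP=4+10+2+3=19, FN=1+3+2+0=6 → 60/85 = 0.7059
  contract: TP=16, FP=5+3+2+6=16, FN=4+10+10+7=31 → 32/79 = 0.4051
  resume: TP=33, FP=3+2+10+5=20, FN=3+2+2+6=13 → 66/99 = 0.6667
  letter: TP=21, FP=0+0+7+6=13, FN=1+3+6+5=15 → 42/70 = 0.6000
Highest is class 'receipt' with F1 score = 0.706.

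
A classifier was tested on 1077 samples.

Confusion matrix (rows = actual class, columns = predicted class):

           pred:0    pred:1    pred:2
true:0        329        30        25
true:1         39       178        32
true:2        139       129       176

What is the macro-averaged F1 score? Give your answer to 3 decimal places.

Per-class F1 score (2·TP/(2·TP+FP+FN)):
  0: TP=329, FP=39+139=178, FN=30+25=55 → 658/891 = 0.7385
  1: TP=178, FP=30+129=159, FN=39+32=71 → 356/586 = 0.6075
  2: TP=176, FP=25+32=57, FN=139+129=268 → 352/677 = 0.5199
Macro-F1 score = mean = (0.7385 + 0.6075 + 0.5199) / 3 = 0.622

0.622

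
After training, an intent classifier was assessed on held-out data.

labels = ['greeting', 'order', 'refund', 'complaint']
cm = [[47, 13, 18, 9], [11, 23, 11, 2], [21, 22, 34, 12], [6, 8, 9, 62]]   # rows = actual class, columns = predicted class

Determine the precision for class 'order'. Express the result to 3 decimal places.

0.348

Take TP from the diagonal, FP from the rest of the 'order' prediction marginal, FN from the rest of the 'order' actual marginal.
precision = TP/(TP+FP).
order: TP=23, FP=13+22+8=43 → 23/66 = 0.3485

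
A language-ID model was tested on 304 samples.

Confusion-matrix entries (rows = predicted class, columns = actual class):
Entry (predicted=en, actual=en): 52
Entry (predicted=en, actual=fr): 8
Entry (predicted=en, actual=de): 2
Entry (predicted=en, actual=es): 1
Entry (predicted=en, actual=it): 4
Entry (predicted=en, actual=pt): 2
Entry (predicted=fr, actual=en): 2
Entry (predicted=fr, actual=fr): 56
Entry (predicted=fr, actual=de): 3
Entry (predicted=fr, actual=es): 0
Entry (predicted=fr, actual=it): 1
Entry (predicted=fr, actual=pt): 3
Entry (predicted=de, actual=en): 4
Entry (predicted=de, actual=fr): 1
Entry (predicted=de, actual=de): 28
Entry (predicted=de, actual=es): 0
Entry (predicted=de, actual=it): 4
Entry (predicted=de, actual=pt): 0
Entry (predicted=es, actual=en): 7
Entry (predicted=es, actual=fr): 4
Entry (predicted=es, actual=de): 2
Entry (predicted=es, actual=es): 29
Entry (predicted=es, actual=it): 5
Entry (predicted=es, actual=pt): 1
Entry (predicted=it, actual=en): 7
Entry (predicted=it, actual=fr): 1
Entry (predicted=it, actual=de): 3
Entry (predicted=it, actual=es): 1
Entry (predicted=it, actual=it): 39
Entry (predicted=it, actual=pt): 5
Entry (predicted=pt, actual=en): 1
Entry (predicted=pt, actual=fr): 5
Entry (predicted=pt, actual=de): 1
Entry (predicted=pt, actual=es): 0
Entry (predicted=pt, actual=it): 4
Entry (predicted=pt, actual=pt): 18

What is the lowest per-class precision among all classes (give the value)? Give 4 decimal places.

Per-class precision (TP/(TP+FP)):
  en: TP=52, FP=8+2+1+4+2=17 → 52/69 = 0.75362
  fr: TP=56, FP=2+3+0+1+3=9 → 56/65 = 0.86154
  de: TP=28, FP=4+1+0+4+0=9 → 28/37 = 0.75676
  es: TP=29, FP=7+4+2+5+1=19 → 29/48 = 0.60417
  it: TP=39, FP=7+1+3+1+5=17 → 39/56 = 0.69643
  pt: TP=18, FP=1+5+1+0+4=11 → 18/29 = 0.62069
Lowest is class 'es' with precision = 0.6042.

0.6042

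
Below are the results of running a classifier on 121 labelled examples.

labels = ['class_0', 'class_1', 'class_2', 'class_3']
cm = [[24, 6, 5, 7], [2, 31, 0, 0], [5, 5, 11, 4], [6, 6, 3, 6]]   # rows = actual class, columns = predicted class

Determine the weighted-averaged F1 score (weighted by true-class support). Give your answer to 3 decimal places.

0.578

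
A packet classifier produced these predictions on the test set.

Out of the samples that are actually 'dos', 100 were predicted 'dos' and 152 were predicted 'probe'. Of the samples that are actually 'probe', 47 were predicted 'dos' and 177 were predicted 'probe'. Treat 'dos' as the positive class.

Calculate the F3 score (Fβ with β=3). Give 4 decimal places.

Fβ = (1+β²)·TP / ((1+β²)·TP + β²·FN + FP), with β²=9
= 10·100 / (10·100 + 9·152 + 47) = 0.4141

0.4141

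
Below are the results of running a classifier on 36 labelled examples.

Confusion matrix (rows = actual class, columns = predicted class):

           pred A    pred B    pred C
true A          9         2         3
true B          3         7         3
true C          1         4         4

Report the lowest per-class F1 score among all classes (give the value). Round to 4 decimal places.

0.4211

Per-class F1 score (2·TP/(2·TP+FP+FN)):
  A: TP=9, FP=3+1=4, FN=2+3=5 → 18/27 = 0.66667
  B: TP=7, FP=2+4=6, FN=3+3=6 → 14/26 = 0.53846
  C: TP=4, FP=3+3=6, FN=1+4=5 → 8/19 = 0.42105
Lowest is class 'C' with F1 score = 0.4211.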